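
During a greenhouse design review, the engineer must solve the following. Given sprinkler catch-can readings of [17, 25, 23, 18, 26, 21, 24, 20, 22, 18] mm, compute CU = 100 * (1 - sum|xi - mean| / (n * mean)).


xbar = 214 / 10 = 21.400
sum|xi - xbar| = 26
CU = 100 * (1 - 26 / (10 * 21.400))
   = 100 * (1 - 0.1215)
   = 87.85%


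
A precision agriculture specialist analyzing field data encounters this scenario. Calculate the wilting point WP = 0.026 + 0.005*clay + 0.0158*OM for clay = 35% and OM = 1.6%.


WP = 0.026 + 0.005*35 + 0.0158*1.6
   = 0.026 + 0.1750 + 0.0253
   = 0.2263


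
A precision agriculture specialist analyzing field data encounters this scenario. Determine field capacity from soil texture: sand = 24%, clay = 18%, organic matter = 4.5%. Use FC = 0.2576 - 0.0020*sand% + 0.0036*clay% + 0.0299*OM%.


FC = 0.2576 - 0.0020*24 + 0.0036*18 + 0.0299*4.5
   = 0.2576 - 0.0480 + 0.0648 + 0.1346
   = 0.4090


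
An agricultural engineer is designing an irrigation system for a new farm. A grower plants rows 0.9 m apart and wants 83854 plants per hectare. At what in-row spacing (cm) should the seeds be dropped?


spacing = 10000 / (row_sp * density)
        = 10000 / (0.9 * 83854)
        = 10000 / 75468.60
        = 0.13251 m = 13.25 cm


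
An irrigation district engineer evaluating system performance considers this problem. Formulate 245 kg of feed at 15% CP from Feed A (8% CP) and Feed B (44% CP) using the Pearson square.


parts_A = CP_b - target = 44 - 15 = 29
parts_B = target - CP_a = 15 - 8 = 7
total_parts = 29 + 7 = 36
Feed A = 245 * 29 / 36 = 197.36 kg
Feed B = 245 * 7 / 36 = 47.64 kg

197.36 kg


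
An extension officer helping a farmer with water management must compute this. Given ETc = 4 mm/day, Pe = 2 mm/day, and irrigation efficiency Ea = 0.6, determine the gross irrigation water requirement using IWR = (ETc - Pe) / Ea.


IWR = (ETc - Pe) / Ea
    = (4 - 2) / 0.6
    = 2 / 0.6
    = 3.33 mm/day


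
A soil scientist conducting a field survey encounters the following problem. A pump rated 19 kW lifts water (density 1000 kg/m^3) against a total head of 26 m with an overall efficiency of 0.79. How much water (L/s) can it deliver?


Q = (P * 1000 * eta) / (rho * g * H)
  = (19 * 1000 * 0.79) / (1000 * 9.81 * 26)
  = 15010 / 255060
  = 0.05885 m^3/s = 58.85 L/s


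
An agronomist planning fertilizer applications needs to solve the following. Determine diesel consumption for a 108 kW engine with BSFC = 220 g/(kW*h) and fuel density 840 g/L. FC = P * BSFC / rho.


FC = P * BSFC / rho_fuel
   = 108 * 220 / 840
   = 23760 / 840
   = 28.29 L/h


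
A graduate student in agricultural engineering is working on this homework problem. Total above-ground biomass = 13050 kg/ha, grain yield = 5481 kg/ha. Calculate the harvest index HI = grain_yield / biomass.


HI = grain_yield / biomass
   = 5481 / 13050
   = 0.42


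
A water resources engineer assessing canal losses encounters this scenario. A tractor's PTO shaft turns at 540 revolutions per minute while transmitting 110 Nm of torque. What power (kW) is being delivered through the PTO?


P = 2*pi*n*T / 60000
  = 2*pi * 540 * 110 / 60000
  = 373221.21 / 60000
  = 6.22 kW


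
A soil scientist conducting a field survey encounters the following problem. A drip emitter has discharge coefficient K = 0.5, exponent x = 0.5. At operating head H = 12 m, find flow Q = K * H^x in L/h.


Q = K * H^x
  = 0.5 * 12^0.5
  = 0.5 * 3.4641
  = 1.73 L/h


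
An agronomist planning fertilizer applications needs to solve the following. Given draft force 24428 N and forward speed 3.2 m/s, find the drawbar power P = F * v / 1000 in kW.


P = F * v / 1000
  = 24428 * 3.2 / 1000
  = 78169.60 / 1000
  = 78.17 kW


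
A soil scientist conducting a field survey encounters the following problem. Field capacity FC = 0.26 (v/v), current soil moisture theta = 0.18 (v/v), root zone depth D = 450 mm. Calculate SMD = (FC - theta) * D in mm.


SMD = (FC - theta) * D
    = (0.26 - 0.18) * 450
    = 0.080 * 450
    = 36 mm


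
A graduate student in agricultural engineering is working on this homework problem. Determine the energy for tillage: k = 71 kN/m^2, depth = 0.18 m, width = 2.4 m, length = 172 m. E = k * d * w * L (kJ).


E = k * d * w * L
  = 71 * 0.18 * 2.4 * 172
  = 5275.58 kJ


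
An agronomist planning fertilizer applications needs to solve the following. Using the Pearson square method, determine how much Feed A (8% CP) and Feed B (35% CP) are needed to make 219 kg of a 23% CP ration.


parts_A = CP_b - target = 35 - 23 = 12
parts_B = target - CP_a = 23 - 8 = 15
total_parts = 12 + 15 = 27
Feed A = 219 * 12 / 27 = 97.33 kg
Feed B = 219 * 15 / 27 = 121.67 kg

97.33 kg


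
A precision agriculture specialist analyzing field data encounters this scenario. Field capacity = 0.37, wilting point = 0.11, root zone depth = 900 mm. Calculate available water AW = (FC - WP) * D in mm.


AW = (FC - WP) * D
   = (0.37 - 0.11) * 900
   = 0.26 * 900
   = 234 mm


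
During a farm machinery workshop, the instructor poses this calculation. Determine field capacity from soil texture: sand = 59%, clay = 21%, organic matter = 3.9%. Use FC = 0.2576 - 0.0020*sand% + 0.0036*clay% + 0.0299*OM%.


FC = 0.2576 - 0.0020*59 + 0.0036*21 + 0.0299*3.9
   = 0.2576 - 0.1180 + 0.0756 + 0.1166
   = 0.3318


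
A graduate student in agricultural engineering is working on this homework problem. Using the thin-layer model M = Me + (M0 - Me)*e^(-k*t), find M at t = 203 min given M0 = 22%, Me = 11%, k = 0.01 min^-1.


M = Me + (M0 - Me) * e^(-k*t)
  = 11 + (22 - 11) * e^(-0.01*203)
  = 11 + 11 * e^(-2.030)
  = 11 + 11 * 0.13134
  = 11 + 1.4447
  = 12.44%


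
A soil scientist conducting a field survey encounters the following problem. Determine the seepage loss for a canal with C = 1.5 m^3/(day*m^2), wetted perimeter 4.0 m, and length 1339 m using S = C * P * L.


S = C * P * L
  = 1.5 * 4.0 * 1339
  = 8034 m^3/day


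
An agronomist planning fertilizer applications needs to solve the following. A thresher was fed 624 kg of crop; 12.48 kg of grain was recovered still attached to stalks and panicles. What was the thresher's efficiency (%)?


eta = (total - unthreshed) / total * 100
    = (624 - 12.48) / 624 * 100
    = 611.52 / 624 * 100
    = 98%


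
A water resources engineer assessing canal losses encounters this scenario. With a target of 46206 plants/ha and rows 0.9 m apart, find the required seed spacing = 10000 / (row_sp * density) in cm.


spacing = 10000 / (row_sp * density)
        = 10000 / (0.9 * 46206)
        = 10000 / 41585.40
        = 0.24047 m = 24.05 cm


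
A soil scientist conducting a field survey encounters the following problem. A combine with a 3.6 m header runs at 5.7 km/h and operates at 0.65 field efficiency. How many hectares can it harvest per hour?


C = w * v * eta_f / 10
  = 3.6 * 5.7 * 0.65 / 10
  = 13.34 / 10
  = 1.33 ha/h


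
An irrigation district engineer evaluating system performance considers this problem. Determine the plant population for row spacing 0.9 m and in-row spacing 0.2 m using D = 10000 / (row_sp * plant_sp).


D = 10000 / (row_sp * plant_sp)
  = 10000 / (0.9 * 0.2)
  = 10000 / 0.1800
  = 55555.56 plants/ha


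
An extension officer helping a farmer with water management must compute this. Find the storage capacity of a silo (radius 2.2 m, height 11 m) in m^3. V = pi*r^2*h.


V = pi * r^2 * h
  = pi * 2.2^2 * 11
  = pi * 4.84 * 11
  = 167.26 m^3


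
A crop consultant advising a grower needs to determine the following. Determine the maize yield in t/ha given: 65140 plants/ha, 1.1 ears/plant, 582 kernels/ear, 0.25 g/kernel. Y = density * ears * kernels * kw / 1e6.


Y = density * ears * kernels * kw
  = 65140 * 1.1 * 582 * 0.25 g/ha
  = 10425657 g/ha
  = 10425.66 kg/ha = 10.43 t/ha


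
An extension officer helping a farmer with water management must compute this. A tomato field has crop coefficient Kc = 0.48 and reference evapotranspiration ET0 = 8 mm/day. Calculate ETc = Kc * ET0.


ETc = Kc * ET0
    = 0.48 * 8
    = 3.84 mm/day


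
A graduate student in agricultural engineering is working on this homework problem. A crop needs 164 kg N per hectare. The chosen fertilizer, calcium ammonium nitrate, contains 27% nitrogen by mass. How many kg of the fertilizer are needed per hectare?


Rate = N_required / (N_content / 100)
     = 164 / (27 / 100)
     = 164 / 0.27
     = 607.41 kg/ha


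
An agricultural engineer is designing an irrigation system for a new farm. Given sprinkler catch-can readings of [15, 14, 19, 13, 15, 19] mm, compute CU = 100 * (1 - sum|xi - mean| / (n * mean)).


xbar = 95 / 6 = 15.833
sum|xi - xbar| = 12.667
CU = 100 * (1 - 12.667 / (6 * 15.833))
   = 100 * (1 - 0.1333)
   = 86.67%


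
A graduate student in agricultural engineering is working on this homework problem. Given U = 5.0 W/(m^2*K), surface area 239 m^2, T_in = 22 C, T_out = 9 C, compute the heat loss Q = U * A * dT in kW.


dT = 22 - (9) = 13 K
Q = U * A * dT
  = 5.0 * 239 * 13
  = 15535 W = 15.54 kW


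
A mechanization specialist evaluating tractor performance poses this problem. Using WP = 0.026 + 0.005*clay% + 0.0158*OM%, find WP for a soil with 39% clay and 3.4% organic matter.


WP = 0.026 + 0.005*39 + 0.0158*3.4
   = 0.026 + 0.1950 + 0.0537
   = 0.2747


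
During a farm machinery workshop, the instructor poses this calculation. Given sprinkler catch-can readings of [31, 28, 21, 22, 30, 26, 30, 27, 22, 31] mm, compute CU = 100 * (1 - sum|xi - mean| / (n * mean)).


xbar = 268 / 10 = 26.800
sum|xi - xbar| = 32.400
CU = 100 * (1 - 32.400 / (10 * 26.800))
   = 100 * (1 - 0.1209)
   = 87.91%


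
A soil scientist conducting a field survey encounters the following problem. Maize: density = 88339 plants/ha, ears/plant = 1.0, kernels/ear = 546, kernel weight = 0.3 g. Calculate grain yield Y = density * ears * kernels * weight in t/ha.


Y = density * ears * kernels * kw
  = 88339 * 1.0 * 546 * 0.3 g/ha
  = 14469928.20 g/ha
  = 14469.93 kg/ha = 14.47 t/ha


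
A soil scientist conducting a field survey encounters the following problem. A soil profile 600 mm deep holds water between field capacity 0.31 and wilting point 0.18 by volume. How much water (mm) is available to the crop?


AW = (FC - WP) * D
   = (0.31 - 0.18) * 600
   = 0.13 * 600
   = 78 mm


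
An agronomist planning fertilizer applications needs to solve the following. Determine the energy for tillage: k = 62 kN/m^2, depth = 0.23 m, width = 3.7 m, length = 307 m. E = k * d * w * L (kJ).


E = k * d * w * L
  = 62 * 0.23 * 3.7 * 307
  = 16197.93 kJ


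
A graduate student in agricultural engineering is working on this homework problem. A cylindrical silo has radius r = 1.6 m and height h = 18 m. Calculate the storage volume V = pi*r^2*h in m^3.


V = pi * r^2 * h
  = pi * 1.6^2 * 18
  = pi * 2.56 * 18
  = 144.76 m^3


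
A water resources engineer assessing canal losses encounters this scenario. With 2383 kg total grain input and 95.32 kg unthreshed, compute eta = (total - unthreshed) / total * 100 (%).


eta = (total - unthreshed) / total * 100
    = (2383 - 95.32) / 2383 * 100
    = 2287.68 / 2383 * 100
    = 96%


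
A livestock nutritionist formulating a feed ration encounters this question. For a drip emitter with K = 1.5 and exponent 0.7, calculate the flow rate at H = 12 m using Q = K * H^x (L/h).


Q = K * H^x
  = 1.5 * 12^0.7
  = 1.5 * 5.6941
  = 8.54 L/h


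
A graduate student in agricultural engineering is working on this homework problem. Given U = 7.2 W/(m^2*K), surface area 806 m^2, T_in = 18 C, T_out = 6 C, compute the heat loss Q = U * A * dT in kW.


dT = 18 - (6) = 12 K
Q = U * A * dT
  = 7.2 * 806 * 12
  = 69638.40 W = 69.64 kW


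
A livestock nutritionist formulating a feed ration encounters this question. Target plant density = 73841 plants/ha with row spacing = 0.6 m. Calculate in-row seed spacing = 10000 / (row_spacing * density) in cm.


spacing = 10000 / (row_sp * density)
        = 10000 / (0.6 * 73841)
        = 10000 / 44304.60
        = 0.22571 m = 22.57 cm


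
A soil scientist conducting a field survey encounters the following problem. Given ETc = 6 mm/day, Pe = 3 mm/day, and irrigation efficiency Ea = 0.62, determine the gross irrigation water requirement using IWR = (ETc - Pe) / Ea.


IWR = (ETc - Pe) / Ea
    = (6 - 3) / 0.62
    = 3 / 0.62
    = 4.84 mm/day


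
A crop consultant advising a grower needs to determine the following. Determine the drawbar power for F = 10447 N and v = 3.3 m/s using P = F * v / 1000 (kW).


P = F * v / 1000
  = 10447 * 3.3 / 1000
  = 34475.10 / 1000
  = 34.48 kW


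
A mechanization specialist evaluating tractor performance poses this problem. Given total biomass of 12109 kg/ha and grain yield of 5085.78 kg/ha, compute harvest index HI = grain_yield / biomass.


HI = grain_yield / biomass
   = 5085.78 / 12109
   = 0.42


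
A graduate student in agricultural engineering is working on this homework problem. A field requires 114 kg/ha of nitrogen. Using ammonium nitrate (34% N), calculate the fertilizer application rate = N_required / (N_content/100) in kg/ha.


Rate = N_required / (N_content / 100)
     = 114 / (34 / 100)
     = 114 / 0.34
     = 335.29 kg/ha


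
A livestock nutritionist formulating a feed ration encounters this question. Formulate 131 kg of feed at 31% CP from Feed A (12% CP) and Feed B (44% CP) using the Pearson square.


parts_A = CP_b - target = 44 - 31 = 13
parts_B = target - CP_a = 31 - 12 = 19
total_parts = 13 + 19 = 32
Feed A = 131 * 13 / 32 = 53.22 kg
Feed B = 131 * 19 / 32 = 77.78 kg

53.22 kg


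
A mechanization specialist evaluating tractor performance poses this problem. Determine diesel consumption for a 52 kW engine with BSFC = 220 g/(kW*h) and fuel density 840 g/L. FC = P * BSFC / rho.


FC = P * BSFC / rho_fuel
   = 52 * 220 / 840
   = 11440 / 840
   = 13.62 L/h


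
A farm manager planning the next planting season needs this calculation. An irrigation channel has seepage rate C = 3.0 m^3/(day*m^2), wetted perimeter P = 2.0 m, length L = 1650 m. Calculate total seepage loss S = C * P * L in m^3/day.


S = C * P * L
  = 3.0 * 2.0 * 1650
  = 9900 m^3/day


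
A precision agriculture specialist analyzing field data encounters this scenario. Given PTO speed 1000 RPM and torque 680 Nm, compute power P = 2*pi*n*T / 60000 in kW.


P = 2*pi*n*T / 60000
  = 2*pi * 1000 * 680 / 60000
  = 4272566.01 / 60000
  = 71.21 kW


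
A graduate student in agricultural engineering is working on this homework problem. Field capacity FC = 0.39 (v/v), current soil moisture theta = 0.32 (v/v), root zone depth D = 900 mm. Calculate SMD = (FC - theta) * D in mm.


SMD = (FC - theta) * D
    = (0.39 - 0.32) * 900
    = 0.070 * 900
    = 63 mm


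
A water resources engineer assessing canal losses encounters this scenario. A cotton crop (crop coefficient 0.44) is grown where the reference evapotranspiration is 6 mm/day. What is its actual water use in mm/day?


ETc = Kc * ET0
    = 0.44 * 6
    = 2.64 mm/day


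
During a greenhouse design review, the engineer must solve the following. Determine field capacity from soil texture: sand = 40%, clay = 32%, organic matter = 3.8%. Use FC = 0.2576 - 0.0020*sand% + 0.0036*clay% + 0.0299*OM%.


FC = 0.2576 - 0.0020*40 + 0.0036*32 + 0.0299*3.8
   = 0.2576 - 0.0800 + 0.1152 + 0.1136
   = 0.4064


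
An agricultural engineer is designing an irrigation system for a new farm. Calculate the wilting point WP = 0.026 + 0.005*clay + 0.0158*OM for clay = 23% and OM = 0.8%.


WP = 0.026 + 0.005*23 + 0.0158*0.8
   = 0.026 + 0.1150 + 0.0126
   = 0.1536


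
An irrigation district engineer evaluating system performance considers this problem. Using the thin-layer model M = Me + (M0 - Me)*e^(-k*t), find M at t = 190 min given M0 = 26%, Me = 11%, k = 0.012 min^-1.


M = Me + (M0 - Me) * e^(-k*t)
  = 11 + (26 - 11) * e^(-0.012*190)
  = 11 + 15 * e^(-2.280)
  = 11 + 15 * 0.10228
  = 11 + 1.5343
  = 12.53%


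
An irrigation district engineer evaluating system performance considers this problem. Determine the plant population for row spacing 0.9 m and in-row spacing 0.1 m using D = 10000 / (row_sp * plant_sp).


D = 10000 / (row_sp * plant_sp)
  = 10000 / (0.9 * 0.1)
  = 10000 / 0.0900
  = 111111.11 plants/ha


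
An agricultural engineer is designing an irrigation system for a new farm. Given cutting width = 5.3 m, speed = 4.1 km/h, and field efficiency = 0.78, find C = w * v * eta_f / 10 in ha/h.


C = w * v * eta_f / 10
  = 5.3 * 4.1 * 0.78 / 10
  = 16.95 / 10
  = 1.69 ha/h


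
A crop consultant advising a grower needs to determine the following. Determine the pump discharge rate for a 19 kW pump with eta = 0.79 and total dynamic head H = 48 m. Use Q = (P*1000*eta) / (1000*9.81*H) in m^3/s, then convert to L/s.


Q = (P * 1000 * eta) / (rho * g * H)
  = (19 * 1000 * 0.79) / (1000 * 9.81 * 48)
  = 15010 / 470880
  = 0.03188 m^3/s = 31.88 L/s


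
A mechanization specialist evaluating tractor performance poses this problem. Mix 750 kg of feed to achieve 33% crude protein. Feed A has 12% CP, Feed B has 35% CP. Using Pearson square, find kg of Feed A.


parts_A = CP_b - target = 35 - 33 = 2
parts_B = target - CP_a = 33 - 12 = 21
total_parts = 2 + 21 = 23
Feed A = 750 * 2 / 23 = 65.22 kg
Feed B = 750 * 21 / 23 = 684.78 kg

65.22 kg


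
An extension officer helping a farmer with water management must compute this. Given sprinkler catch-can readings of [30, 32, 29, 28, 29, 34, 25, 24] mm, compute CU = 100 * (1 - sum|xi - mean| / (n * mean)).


xbar = 231 / 8 = 28.875
sum|xi - xbar| = 19.250
CU = 100 * (1 - 19.250 / (8 * 28.875))
   = 100 * (1 - 0.0833)
   = 91.67%


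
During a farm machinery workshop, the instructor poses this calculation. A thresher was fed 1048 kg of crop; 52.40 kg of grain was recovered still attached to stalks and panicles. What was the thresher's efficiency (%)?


eta = (total - unthreshed) / total * 100
    = (1048 - 52.40) / 1048 * 100
    = 995.60 / 1048 * 100
    = 95%


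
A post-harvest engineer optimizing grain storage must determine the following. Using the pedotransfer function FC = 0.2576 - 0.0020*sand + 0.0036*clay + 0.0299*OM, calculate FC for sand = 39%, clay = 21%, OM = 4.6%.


FC = 0.2576 - 0.0020*39 + 0.0036*21 + 0.0299*4.6
   = 0.2576 - 0.0780 + 0.0756 + 0.1375
   = 0.3927


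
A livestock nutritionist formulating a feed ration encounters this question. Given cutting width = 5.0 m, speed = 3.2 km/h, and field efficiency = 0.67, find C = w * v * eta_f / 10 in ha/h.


C = w * v * eta_f / 10
  = 5.0 * 3.2 * 0.67 / 10
  = 10.72 / 10
  = 1.07 ha/h


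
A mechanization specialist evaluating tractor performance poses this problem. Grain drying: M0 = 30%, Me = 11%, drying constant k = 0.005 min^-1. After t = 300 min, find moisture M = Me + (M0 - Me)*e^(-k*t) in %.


M = Me + (M0 - Me) * e^(-k*t)
  = 11 + (30 - 11) * e^(-0.005*300)
  = 11 + 19 * e^(-1.500)
  = 11 + 19 * 0.22313
  = 11 + 4.2395
  = 15.24%


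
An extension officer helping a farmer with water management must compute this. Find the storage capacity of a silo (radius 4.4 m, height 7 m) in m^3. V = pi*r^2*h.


V = pi * r^2 * h
  = pi * 4.4^2 * 7
  = pi * 19.36 * 7
  = 425.75 m^3


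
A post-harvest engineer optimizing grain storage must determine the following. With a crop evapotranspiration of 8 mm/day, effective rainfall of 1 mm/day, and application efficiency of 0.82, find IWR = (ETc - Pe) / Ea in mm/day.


IWR = (ETc - Pe) / Ea
    = (8 - 1) / 0.82
    = 7 / 0.82
    = 8.54 mm/day


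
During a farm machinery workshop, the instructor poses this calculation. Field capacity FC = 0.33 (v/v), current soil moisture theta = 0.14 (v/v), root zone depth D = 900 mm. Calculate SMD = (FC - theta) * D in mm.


SMD = (FC - theta) * D
    = (0.33 - 0.14) * 900
    = 0.190 * 900
    = 171 mm


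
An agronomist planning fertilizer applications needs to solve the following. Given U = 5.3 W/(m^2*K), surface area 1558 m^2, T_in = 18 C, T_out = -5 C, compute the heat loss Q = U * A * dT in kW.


dT = 18 - (-5) = 23 K
Q = U * A * dT
  = 5.3 * 1558 * 23
  = 189920.20 W = 189.92 kW


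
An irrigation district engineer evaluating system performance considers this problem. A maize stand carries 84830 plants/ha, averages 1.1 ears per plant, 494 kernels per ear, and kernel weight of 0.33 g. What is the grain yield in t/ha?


Y = density * ears * kernels * kw
  = 84830 * 1.1 * 494 * 0.33 g/ha
  = 15211885.26 g/ha
  = 15211.89 kg/ha = 15.21 t/ha


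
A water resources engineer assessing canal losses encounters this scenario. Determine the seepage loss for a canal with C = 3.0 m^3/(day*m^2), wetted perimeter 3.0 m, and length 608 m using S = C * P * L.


S = C * P * L
  = 3.0 * 3.0 * 608
  = 5472 m^3/day


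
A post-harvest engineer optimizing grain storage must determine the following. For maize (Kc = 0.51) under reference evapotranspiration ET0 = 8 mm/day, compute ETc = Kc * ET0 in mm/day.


ETc = Kc * ET0
    = 0.51 * 8
    = 4.08 mm/day


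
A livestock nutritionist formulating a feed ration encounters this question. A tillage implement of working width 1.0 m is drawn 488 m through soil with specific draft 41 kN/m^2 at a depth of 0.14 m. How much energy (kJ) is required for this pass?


E = k * d * w * L
  = 41 * 0.14 * 1.0 * 488
  = 2801.12 kJ


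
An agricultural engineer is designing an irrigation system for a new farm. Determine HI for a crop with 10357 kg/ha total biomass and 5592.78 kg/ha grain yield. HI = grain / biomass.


HI = grain_yield / biomass
   = 5592.78 / 10357
   = 0.54


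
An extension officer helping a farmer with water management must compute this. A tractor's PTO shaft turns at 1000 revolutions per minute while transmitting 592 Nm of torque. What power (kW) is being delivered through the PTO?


P = 2*pi*n*T / 60000
  = 2*pi * 1000 * 592 / 60000
  = 3719645.70 / 60000
  = 61.99 kW


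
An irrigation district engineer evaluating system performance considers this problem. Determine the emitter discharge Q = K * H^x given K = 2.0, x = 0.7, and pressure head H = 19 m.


Q = K * H^x
  = 2.0 * 19^0.7
  = 2.0 * 7.8547
  = 15.71 L/h


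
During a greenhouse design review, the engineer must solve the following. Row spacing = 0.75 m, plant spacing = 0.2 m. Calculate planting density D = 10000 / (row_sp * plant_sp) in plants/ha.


D = 10000 / (row_sp * plant_sp)
  = 10000 / (0.75 * 0.2)
  = 10000 / 0.1500
  = 66666.67 plants/ha


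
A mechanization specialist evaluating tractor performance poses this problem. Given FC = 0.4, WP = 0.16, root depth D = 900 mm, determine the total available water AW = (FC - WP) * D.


AW = (FC - WP) * D
   = (0.4 - 0.16) * 900
   = 0.24 * 900
   = 216 mm


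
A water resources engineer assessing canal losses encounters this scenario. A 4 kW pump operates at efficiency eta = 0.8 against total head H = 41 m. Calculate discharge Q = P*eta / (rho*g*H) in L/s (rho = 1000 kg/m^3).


Q = (P * 1000 * eta) / (rho * g * H)
  = (4 * 1000 * 0.8) / (1000 * 9.81 * 41)
  = 3200 / 402210
  = 0.00796 m^3/s = 7.96 L/s


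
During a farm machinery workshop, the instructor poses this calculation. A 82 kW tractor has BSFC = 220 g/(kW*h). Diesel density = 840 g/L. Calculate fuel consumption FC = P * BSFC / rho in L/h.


FC = P * BSFC / rho_fuel
   = 82 * 220 / 840
   = 18040 / 840
   = 21.48 L/h


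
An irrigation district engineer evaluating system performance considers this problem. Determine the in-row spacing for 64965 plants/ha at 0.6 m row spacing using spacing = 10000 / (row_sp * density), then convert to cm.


spacing = 10000 / (row_sp * density)
        = 10000 / (0.6 * 64965)
        = 10000 / 38979
        = 0.25655 m = 25.65 cm


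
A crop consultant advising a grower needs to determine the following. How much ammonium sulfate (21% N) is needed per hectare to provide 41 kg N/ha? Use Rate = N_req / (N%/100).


Rate = N_required / (N_content / 100)
     = 41 / (21 / 100)
     = 41 / 0.21
     = 195.24 kg/ha


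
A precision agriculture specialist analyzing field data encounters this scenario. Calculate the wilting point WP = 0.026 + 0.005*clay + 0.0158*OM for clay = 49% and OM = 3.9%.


WP = 0.026 + 0.005*49 + 0.0158*3.9
   = 0.026 + 0.2450 + 0.0616
   = 0.3326


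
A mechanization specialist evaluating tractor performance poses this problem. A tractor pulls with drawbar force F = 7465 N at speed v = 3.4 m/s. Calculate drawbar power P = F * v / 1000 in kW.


P = F * v / 1000
  = 7465 * 3.4 / 1000
  = 25381 / 1000
  = 25.38 kW


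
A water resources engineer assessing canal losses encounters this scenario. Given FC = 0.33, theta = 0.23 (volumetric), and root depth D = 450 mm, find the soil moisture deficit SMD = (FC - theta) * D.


SMD = (FC - theta) * D
    = (0.33 - 0.23) * 450
    = 0.100 * 450
    = 45 mm


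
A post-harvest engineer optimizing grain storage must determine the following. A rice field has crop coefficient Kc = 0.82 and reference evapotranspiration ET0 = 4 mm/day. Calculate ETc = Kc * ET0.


ETc = Kc * ET0
    = 0.82 * 4
    = 3.28 mm/day


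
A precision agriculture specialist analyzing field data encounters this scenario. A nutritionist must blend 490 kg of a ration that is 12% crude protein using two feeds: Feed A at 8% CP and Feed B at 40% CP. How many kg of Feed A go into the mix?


parts_A = CP_b - target = 40 - 12 = 28
parts_B = target - CP_a = 12 - 8 = 4
total_parts = 28 + 4 = 32
Feed A = 490 * 28 / 32 = 428.75 kg
Feed B = 490 * 4 / 32 = 61.25 kg

428.75 kg


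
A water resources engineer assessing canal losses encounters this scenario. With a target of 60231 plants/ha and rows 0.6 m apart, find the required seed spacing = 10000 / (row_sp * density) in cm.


spacing = 10000 / (row_sp * density)
        = 10000 / (0.6 * 60231)
        = 10000 / 36138.60
        = 0.27671 m = 27.67 cm


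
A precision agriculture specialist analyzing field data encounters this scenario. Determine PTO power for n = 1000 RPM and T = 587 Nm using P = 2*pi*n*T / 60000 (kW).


P = 2*pi*n*T / 60000
  = 2*pi * 1000 * 587 / 60000
  = 3688229.78 / 60000
  = 61.47 kW


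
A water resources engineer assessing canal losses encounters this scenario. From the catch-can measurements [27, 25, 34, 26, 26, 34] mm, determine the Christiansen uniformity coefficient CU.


xbar = 172 / 6 = 28.667
sum|xi - xbar| = 21.333
CU = 100 * (1 - 21.333 / (6 * 28.667))
   = 100 * (1 - 0.1240)
   = 87.60%


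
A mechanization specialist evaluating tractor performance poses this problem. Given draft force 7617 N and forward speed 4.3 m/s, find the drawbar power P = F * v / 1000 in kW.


P = F * v / 1000
  = 7617 * 4.3 / 1000
  = 32753.10 / 1000
  = 32.75 kW


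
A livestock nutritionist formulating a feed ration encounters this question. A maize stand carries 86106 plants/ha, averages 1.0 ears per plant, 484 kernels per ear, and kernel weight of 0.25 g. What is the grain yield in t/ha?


Y = density * ears * kernels * kw
  = 86106 * 1.0 * 484 * 0.25 g/ha
  = 10418826 g/ha
  = 10418.83 kg/ha = 10.42 t/ha


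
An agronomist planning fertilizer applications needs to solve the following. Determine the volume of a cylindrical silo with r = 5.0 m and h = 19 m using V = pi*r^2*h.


V = pi * r^2 * h
  = pi * 5.0^2 * 19
  = pi * 25 * 19
  = 1492.26 m^3


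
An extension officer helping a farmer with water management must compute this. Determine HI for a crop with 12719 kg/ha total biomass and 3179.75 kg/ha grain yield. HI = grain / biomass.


HI = grain_yield / biomass
   = 3179.75 / 12719
   = 0.25


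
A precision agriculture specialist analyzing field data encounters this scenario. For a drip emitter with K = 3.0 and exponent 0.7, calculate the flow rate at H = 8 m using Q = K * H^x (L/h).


Q = K * H^x
  = 3.0 * 8^0.7
  = 3.0 * 4.2871
  = 12.86 L/h


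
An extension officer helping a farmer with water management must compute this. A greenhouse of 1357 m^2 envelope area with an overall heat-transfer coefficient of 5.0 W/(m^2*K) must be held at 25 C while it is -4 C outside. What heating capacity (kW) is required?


dT = 25 - (-4) = 29 K
Q = U * A * dT
  = 5.0 * 1357 * 29
  = 196765 W = 196.77 kW


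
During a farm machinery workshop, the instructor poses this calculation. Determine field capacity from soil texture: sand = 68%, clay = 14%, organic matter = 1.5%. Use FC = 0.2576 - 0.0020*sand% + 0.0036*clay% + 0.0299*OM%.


FC = 0.2576 - 0.0020*68 + 0.0036*14 + 0.0299*1.5
   = 0.2576 - 0.1360 + 0.0504 + 0.0449
   = 0.2169


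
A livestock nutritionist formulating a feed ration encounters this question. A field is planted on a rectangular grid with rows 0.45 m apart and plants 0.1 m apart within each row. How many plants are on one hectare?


D = 10000 / (row_sp * plant_sp)
  = 10000 / (0.45 * 0.1)
  = 10000 / 0.0450
  = 222222.22 plants/ha


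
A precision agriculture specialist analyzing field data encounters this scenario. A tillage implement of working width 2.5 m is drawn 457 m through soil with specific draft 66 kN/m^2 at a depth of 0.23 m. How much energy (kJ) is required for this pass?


E = k * d * w * L
  = 66 * 0.23 * 2.5 * 457
  = 17343.15 kJ


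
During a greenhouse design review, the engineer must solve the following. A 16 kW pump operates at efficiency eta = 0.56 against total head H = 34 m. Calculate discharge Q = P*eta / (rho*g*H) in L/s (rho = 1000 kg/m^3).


Q = (P * 1000 * eta) / (rho * g * H)
  = (16 * 1000 * 0.56) / (1000 * 9.81 * 34)
  = 8960 / 333540
  = 0.02686 m^3/s = 26.86 L/s


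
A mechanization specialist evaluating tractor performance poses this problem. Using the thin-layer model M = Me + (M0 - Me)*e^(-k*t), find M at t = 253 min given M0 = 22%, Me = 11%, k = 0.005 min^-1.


M = Me + (M0 - Me) * e^(-k*t)
  = 11 + (22 - 11) * e^(-0.005*253)
  = 11 + 11 * e^(-1.265)
  = 11 + 11 * 0.28224
  = 11 + 3.1046
  = 14.10%


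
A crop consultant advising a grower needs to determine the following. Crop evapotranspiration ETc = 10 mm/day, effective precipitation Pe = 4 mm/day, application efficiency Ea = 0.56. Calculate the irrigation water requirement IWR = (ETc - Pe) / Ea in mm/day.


IWR = (ETc - Pe) / Ea
    = (10 - 4) / 0.56
    = 6 / 0.56
    = 10.71 mm/day


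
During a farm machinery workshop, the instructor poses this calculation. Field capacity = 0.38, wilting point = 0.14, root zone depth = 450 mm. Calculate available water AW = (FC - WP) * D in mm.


AW = (FC - WP) * D
   = (0.38 - 0.14) * 450
   = 0.24 * 450
   = 108 mm


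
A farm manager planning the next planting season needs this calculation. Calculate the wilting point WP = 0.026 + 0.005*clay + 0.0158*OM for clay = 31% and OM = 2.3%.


WP = 0.026 + 0.005*31 + 0.0158*2.3
   = 0.026 + 0.1550 + 0.0363
   = 0.2173


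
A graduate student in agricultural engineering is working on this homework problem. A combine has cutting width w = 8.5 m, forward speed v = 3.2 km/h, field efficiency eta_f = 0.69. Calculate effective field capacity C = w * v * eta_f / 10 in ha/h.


C = w * v * eta_f / 10
  = 8.5 * 3.2 * 0.69 / 10
  = 18.77 / 10
  = 1.88 ha/h


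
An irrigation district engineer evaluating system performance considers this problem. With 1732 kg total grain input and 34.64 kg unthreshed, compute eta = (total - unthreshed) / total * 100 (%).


eta = (total - unthreshed) / total * 100
    = (1732 - 34.64) / 1732 * 100
    = 1697.36 / 1732 * 100
    = 98%


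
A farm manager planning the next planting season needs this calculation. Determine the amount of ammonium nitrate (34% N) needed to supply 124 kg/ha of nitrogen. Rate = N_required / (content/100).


Rate = N_required / (N_content / 100)
     = 124 / (34 / 100)
     = 124 / 0.34
     = 364.71 kg/ha


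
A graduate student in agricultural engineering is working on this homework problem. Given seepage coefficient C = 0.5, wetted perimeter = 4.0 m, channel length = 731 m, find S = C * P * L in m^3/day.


S = C * P * L
  = 0.5 * 4.0 * 731
  = 1462 m^3/day


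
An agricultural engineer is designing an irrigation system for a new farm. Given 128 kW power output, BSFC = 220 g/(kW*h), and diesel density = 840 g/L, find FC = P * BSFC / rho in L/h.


FC = P * BSFC / rho_fuel
   = 128 * 220 / 840
   = 28160 / 840
   = 33.52 L/h


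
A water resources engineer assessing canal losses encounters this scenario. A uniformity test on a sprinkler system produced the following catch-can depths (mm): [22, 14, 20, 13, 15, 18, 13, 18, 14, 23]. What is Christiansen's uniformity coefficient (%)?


xbar = 170 / 10 = 17
sum|xi - xbar| = 32
CU = 100 * (1 - 32 / (10 * 17))
   = 100 * (1 - 0.1882)
   = 81.18%


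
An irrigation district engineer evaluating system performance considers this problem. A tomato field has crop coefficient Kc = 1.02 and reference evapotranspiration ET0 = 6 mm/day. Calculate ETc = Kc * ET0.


ETc = Kc * ET0
    = 1.02 * 6
    = 6.12 mm/day


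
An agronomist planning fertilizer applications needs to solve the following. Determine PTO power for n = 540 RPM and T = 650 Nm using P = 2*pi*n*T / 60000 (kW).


P = 2*pi*n*T / 60000
  = 2*pi * 540 * 650 / 60000
  = 2205398.04 / 60000
  = 36.76 kW


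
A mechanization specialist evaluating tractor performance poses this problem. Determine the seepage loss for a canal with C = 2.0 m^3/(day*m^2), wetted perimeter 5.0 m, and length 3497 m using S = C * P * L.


S = C * P * L
  = 2.0 * 5.0 * 3497
  = 34970 m^3/day


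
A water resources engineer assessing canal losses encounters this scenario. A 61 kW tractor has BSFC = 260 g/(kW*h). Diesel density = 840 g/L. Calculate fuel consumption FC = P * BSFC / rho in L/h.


FC = P * BSFC / rho_fuel
   = 61 * 260 / 840
   = 15860 / 840
   = 18.88 L/h


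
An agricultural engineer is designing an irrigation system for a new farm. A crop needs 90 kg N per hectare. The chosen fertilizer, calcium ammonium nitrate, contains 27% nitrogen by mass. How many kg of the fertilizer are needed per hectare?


Rate = N_required / (N_content / 100)
     = 90 / (27 / 100)
     = 90 / 0.27
     = 333.33 kg/ha


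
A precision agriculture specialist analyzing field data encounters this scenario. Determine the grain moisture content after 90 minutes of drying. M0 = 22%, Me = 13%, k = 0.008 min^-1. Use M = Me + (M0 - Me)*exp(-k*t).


M = Me + (M0 - Me) * e^(-k*t)
  = 13 + (22 - 13) * e^(-0.008*90)
  = 13 + 9 * e^(-0.720)
  = 13 + 9 * 0.48675
  = 13 + 4.3808
  = 17.38%


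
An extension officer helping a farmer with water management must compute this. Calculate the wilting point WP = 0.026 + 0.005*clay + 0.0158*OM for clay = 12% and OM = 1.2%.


WP = 0.026 + 0.005*12 + 0.0158*1.2
   = 0.026 + 0.0600 + 0.0190
   = 0.1050


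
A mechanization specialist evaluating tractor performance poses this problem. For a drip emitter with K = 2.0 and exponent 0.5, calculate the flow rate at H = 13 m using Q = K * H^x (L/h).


Q = K * H^x
  = 2.0 * 13^0.5
  = 2.0 * 3.6056
  = 7.21 L/h


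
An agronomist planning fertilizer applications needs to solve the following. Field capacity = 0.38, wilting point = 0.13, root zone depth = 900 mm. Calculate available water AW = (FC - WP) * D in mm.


AW = (FC - WP) * D
   = (0.38 - 0.13) * 900
   = 0.25 * 900
   = 225 mm


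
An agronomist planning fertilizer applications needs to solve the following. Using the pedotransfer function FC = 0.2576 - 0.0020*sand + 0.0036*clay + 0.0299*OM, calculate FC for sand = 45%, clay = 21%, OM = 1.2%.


FC = 0.2576 - 0.0020*45 + 0.0036*21 + 0.0299*1.2
   = 0.2576 - 0.0900 + 0.0756 + 0.0359
   = 0.2791


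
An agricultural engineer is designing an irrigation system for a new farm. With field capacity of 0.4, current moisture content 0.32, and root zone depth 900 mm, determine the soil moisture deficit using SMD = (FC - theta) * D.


SMD = (FC - theta) * D
    = (0.4 - 0.32) * 900
    = 0.080 * 900
    = 72 mm


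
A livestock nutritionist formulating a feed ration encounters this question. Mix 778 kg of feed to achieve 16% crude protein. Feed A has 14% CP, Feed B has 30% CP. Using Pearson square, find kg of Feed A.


parts_A = CP_b - target = 30 - 16 = 14
parts_B = target - CP_a = 16 - 14 = 2
total_parts = 14 + 2 = 16
Feed A = 778 * 14 / 16 = 680.75 kg
Feed B = 778 * 2 / 16 = 97.25 kg

680.75 kg


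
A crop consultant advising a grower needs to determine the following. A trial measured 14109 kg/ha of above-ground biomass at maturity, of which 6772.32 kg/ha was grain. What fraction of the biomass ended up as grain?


HI = grain_yield / biomass
   = 6772.32 / 14109
   = 0.48


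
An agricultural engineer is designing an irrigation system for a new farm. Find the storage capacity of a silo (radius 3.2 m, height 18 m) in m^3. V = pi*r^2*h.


V = pi * r^2 * h
  = pi * 3.2^2 * 18
  = pi * 10.24 * 18
  = 579.06 m^3


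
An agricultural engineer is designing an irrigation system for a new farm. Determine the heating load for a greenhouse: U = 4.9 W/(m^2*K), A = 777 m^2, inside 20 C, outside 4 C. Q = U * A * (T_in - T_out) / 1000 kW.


dT = 20 - (4) = 16 K
Q = U * A * dT
  = 4.9 * 777 * 16
  = 60916.80 W = 60.92 kW


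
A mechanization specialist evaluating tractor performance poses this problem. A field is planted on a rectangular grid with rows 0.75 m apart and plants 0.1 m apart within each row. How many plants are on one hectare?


D = 10000 / (row_sp * plant_sp)
  = 10000 / (0.75 * 0.1)
  = 10000 / 0.0750
  = 133333.33 plants/ha


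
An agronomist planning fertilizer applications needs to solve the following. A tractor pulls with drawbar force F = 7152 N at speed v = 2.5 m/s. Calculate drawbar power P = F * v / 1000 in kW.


P = F * v / 1000
  = 7152 * 2.5 / 1000
  = 17880 / 1000
  = 17.88 kW


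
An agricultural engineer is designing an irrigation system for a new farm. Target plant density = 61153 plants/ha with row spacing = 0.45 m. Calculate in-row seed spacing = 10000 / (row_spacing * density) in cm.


spacing = 10000 / (row_sp * density)
        = 10000 / (0.45 * 61153)
        = 10000 / 27518.85
        = 0.36339 m = 36.34 cm


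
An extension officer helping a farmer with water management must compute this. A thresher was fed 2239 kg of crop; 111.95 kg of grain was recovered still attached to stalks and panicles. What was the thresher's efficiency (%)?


eta = (total - unthreshed) / total * 100
    = (2239 - 111.95) / 2239 * 100
    = 2127.05 / 2239 * 100
    = 95%


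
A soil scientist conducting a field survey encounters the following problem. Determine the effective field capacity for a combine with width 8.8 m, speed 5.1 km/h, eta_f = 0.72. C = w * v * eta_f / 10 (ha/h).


C = w * v * eta_f / 10
  = 8.8 * 5.1 * 0.72 / 10
  = 32.31 / 10
  = 3.23 ha/h


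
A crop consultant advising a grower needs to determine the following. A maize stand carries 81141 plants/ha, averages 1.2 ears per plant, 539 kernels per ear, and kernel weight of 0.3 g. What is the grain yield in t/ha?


Y = density * ears * kernels * kw
  = 81141 * 1.2 * 539 * 0.3 g/ha
  = 15744599.64 g/ha
  = 15744.60 kg/ha = 15.74 t/ha


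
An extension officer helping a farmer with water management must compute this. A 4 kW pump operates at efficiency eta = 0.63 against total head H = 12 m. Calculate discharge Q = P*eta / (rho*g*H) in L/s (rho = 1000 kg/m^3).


Q = (P * 1000 * eta) / (rho * g * H)
  = (4 * 1000 * 0.63) / (1000 * 9.81 * 12)
  = 2520 / 117720
  = 0.02141 m^3/s = 21.41 L/s


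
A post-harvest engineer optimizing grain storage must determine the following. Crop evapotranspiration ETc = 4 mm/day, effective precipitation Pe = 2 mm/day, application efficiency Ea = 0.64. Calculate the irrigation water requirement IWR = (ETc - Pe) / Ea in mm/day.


IWR = (ETc - Pe) / Ea
    = (4 - 2) / 0.64
    = 2 / 0.64
    = 3.13 mm/day
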